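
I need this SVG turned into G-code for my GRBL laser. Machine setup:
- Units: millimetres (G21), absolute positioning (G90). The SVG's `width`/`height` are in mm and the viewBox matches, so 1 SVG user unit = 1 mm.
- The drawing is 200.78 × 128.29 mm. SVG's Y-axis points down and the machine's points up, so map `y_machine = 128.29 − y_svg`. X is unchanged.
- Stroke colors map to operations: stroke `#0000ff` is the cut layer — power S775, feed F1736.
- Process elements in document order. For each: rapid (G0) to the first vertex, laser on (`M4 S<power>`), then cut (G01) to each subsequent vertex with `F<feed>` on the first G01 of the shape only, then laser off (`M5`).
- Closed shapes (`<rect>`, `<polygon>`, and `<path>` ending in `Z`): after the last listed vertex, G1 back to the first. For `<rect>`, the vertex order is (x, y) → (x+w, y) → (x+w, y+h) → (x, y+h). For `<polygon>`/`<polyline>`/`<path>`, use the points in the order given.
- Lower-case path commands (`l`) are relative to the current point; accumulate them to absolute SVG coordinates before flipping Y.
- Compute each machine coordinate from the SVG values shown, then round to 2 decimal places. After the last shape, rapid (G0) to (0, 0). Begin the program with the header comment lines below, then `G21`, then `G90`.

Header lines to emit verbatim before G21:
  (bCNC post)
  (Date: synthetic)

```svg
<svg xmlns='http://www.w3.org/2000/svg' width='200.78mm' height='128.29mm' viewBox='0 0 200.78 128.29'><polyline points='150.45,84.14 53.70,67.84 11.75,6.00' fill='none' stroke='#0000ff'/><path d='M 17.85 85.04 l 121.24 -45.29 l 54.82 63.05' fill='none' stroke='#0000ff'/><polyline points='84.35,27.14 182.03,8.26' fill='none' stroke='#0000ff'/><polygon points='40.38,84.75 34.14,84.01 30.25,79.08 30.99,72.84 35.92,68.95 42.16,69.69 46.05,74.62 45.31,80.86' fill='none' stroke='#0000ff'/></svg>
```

Since the viewBox matches the mm dimensions, user units are millimetres directly. The only transform is the Y-flip y_m = 128.29 − y_svg.

Shape 1 is a open polyline drawn with `<polyline>`. Its stroke #0000ff means cut at S775, F1736. After flipping Y the toolpath is (150.45,44.15) → (53.70,60.45) → (11.75,122.29).

Shape 2 is a open polyline drawn with `<path>`. Its stroke #0000ff means cut at S775, F1736. After flipping Y the toolpath is (17.85,43.25) → (139.09,88.54) → (193.91,25.49).

Shape 3 is a line segment drawn with `<polyline>`. Its stroke #0000ff means cut at S775, F1736. After flipping Y the toolpath is (84.35,101.15) → (182.03,120.03).

Shape 4 is a regular polygon drawn with `<polygon>`. Its stroke #0000ff means cut at S775, F1736. After flipping Y the toolpath is (40.38,43.54) → (34.14,44.28) → (30.25,49.21) → (30.99,55.45) → (35.92,59.34) → (42.16,58.60) → (46.05,53.67) → (45.31,47.43) → (40.38,43.54), returning to the start.

(bCNC post)
(Date: synthetic)
G21
G90
G0 X150.45 Y44.15
M4 S775
G01 X53.70 Y60.45 F1736
G01 X11.75 Y122.29
M5
G0 X17.85 Y43.25
M4 S775
G01 X139.09 Y88.54 F1736
G01 X193.91 Y25.49
M5
G0 X84.35 Y101.15
M4 S775
G01 X182.03 Y120.03 F1736
M5
G0 X40.38 Y43.54
M4 S775
G01 X34.14 Y44.28 F1736
G01 X30.25 Y49.21
G01 X30.99 Y55.45
G01 X35.92 Y59.34
G01 X42.16 Y58.60
G01 X46.05 Y53.67
G01 X45.31 Y47.43
G01 X40.38 Y43.54
M5
G0 X0.00 Y0.00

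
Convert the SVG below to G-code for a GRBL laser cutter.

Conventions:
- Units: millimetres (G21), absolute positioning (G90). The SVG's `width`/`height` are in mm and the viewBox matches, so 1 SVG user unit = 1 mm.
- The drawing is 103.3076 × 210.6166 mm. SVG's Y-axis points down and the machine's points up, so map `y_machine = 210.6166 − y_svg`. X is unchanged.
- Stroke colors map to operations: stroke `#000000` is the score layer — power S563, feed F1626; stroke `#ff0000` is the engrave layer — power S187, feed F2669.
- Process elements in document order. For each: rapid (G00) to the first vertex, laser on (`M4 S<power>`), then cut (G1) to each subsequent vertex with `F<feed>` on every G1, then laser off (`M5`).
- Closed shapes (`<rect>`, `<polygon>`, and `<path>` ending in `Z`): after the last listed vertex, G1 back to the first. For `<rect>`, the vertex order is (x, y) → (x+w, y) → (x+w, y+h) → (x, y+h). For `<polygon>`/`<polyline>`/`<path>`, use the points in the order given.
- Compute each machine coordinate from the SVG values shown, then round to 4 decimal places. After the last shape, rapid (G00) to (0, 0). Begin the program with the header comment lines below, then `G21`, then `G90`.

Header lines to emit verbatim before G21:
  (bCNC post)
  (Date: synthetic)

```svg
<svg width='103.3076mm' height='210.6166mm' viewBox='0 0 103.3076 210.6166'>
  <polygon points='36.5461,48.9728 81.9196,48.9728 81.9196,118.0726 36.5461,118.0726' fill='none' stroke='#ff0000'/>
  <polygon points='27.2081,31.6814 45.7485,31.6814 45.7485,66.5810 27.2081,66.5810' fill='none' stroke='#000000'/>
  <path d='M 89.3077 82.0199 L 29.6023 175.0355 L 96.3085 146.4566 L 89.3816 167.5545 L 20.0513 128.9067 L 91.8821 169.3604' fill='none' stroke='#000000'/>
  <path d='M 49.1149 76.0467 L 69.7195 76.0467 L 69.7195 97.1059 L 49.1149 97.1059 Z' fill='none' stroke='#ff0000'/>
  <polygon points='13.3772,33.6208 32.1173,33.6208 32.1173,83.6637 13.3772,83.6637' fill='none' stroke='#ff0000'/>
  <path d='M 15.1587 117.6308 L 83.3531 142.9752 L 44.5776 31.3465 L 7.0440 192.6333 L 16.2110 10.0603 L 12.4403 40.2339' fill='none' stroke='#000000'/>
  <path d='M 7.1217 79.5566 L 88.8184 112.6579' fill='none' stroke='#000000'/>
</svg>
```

(bCNC post)
(Date: synthetic)
G21
G90
G00 X36.5461 Y161.6438
M4 S187
G1 X81.9196 Y161.6438 F2669
G1 X81.9196 Y92.5440 F2669
G1 X36.5461 Y92.5440 F2669
G1 X36.5461 Y161.6438 F2669
M5
G00 X27.2081 Y178.9352
M4 S563
G1 X45.7485 Y178.9352 F1626
G1 X45.7485 Y144.0356 F1626
G1 X27.2081 Y144.0356 F1626
G1 X27.2081 Y178.9352 F1626
M5
G00 X89.3077 Y128.5967
M4 S563
G1 X29.6023 Y35.5811 F1626
G1 X96.3085 Y64.1600 F1626
G1 X89.3816 Y43.0621 F1626
G1 X20.0513 Y81.7099 F1626
G1 X91.8821 Y41.2562 F1626
M5
G00 X49.1149 Y134.5699
M4 S187
G1 X69.7195 Y134.5699 F2669
G1 X69.7195 Y113.5107 F2669
G1 X49.1149 Y113.5107 F2669
G1 X49.1149 Y134.5699 F2669
M5
G00 X13.3772 Y176.9958
M4 S187
G1 X32.1173 Y176.9958 F2669
G1 X32.1173 Y126.9529 F2669
G1 X13.3772 Y126.9529 F2669
G1 X13.3772 Y176.9958 F2669
M5
G00 X15.1587 Y92.9858
M4 S563
G1 X83.3531 Y67.6414 F1626
G1 X44.5776 Y179.2701 F1626
G1 X7.0440 Y17.9833 F1626
G1 X16.2110 Y200.5563 F1626
G1 X12.4403 Y170.3827 F1626
M5
G00 X7.1217 Y131.0600
M4 S563
G1 X88.8184 Y97.9587 F1626
M5
G00 X0.0000 Y0.0000

viewBox `0 0 103.3076 210.6166` with mm width/height → 1 unit = 1 mm. Flip: y_m = 210.6166 − y_svg.

**Shape 1** — `<polygon>` rectangle, stroke `#ff0000` → engrave (S187, F2669). Machine vertices: (36.5461,161.6438) → (81.9196,161.6438) → (81.9196,92.5440) → (36.5461,92.5440) → (36.5461,161.6438). Closed: final G1 returns to the first vertex.

**Shape 2** — `<polygon>` rectangle, stroke `#000000` → score (S563, F1626). Machine vertices: (27.2081,178.9352) → (45.7485,178.9352) → (45.7485,144.0356) → (27.2081,144.0356) → (27.2081,178.9352). Closed: final G1 returns to the first vertex.

**Shape 3** — `<path>` open polyline, stroke `#000000` → score (S563, F1626). Machine vertices: (89.3077,128.5967) → (29.6023,35.5811) → (96.3085,64.1600) → (89.3816,43.0621) → (20.0513,81.7099) → (91.8821,41.2562). Open path.

**Shape 4** — `<path>` rectangle, stroke `#ff0000` → engrave (S187, F2669). Machine vertices: (49.1149,134.5699) → (69.7195,134.5699) → (69.7195,113.5107) → (49.1149,113.5107) → (49.1149,134.5699). Closed: final G1 returns to the first vertex.

**Shape 5** — `<polygon>` rectangle, stroke `#ff0000` → engrave (S187, F2669). Machine vertices: (13.3772,176.9958) → (32.1173,176.9958) → (32.1173,126.9529) → (13.3772,126.9529) → (13.3772,176.9958). Closed: final G1 returns to the first vertex.

**Shape 6** — `<path>` open polyline, stroke `#000000` → score (S563, F1626). Machine vertices: (15.1587,92.9858) → (83.3531,67.6414) → (44.5776,179.2701) → (7.0440,17.9833) → (16.2110,200.5563) → (12.4403,170.3827). Open path.

**Shape 7** — `<path>` line segment, stroke `#000000` → score (S563, F1626). Machine vertices: (7.1217,131.0600) → (88.8184,97.9587). Open path.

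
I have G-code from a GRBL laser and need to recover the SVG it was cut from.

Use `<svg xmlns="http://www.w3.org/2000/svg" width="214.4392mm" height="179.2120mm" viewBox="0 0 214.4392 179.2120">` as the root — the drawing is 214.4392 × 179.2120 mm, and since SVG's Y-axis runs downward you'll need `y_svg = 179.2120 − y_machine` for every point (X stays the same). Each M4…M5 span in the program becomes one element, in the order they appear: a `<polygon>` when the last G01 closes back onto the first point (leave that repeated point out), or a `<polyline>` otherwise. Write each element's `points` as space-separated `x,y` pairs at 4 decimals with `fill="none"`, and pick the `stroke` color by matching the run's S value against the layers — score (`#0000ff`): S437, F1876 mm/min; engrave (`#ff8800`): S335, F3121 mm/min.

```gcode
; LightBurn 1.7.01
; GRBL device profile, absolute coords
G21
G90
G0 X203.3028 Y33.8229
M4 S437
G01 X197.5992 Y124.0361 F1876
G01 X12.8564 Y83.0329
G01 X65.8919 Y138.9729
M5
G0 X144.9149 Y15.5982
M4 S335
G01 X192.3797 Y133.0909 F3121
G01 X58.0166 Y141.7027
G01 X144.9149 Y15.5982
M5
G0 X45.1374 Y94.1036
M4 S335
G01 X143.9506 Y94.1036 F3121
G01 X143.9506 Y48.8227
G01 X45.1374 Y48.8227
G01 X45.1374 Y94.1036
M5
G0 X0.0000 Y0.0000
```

<svg xmlns="http://www.w3.org/2000/svg" width="214.4392mm" height="179.2120mm" viewBox="0 0 214.4392 179.2120">
  <polyline points="203.3028,145.3891 197.5992,55.1759 12.8564,96.1791 65.8919,40.2391" fill="none" stroke="#0000ff"/>
  <polygon points="144.9149,163.6138 192.3797,46.1211 58.0166,37.5093" fill="none" stroke="#ff8800"/>
  <polygon points="45.1374,85.1084 143.9506,85.1084 143.9506,130.3893 45.1374,130.3893" fill="none" stroke="#ff8800"/>
</svg>

y_svg = 179.2120 − y_m.

[1] S437→`#0000ff` (score); open run; points: 203.3028,145.3891 197.5992,55.1759 12.8564,96.1791 65.8919,40.2391

[2] S335→`#ff8800` (engrave); closed run; points: 144.9149,163.6138 192.3797,46.1211 58.0166,37.5093

[3] S335→`#ff8800` (engrave); closed run; points: 45.1374,85.1084 143.9506,85.1084 143.9506,130.3893 45.1374,130.3893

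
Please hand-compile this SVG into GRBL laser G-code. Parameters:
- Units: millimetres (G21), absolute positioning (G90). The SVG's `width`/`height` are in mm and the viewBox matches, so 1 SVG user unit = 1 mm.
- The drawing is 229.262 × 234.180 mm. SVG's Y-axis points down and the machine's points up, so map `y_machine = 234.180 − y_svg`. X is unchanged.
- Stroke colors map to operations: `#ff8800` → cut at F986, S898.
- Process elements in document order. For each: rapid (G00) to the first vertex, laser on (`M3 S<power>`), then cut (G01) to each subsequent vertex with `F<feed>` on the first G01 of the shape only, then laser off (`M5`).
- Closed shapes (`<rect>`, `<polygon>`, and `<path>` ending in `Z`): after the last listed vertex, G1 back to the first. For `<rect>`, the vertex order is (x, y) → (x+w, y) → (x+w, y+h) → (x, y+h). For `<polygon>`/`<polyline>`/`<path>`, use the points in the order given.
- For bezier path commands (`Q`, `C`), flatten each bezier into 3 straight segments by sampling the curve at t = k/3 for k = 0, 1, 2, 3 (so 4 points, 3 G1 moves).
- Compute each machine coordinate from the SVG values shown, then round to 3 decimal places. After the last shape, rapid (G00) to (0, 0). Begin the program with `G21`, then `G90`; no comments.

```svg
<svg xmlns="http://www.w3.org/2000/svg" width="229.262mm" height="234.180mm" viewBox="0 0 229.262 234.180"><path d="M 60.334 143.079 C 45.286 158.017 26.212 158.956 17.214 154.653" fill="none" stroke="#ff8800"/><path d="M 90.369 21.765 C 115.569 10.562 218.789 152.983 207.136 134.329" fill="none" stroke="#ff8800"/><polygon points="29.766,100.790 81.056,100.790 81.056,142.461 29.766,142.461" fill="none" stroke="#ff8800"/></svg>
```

G21
G90
G00 X60.334 Y91.101
M3 S898
G01 X44.466 Y80.505 F986
G01 X29.048 Y77.296
G01 X17.214 Y79.527
M5
G00 X90.369 Y212.415
M3 S898
G01 X134.431 Y184.066 F986
G01 X187.642 Y123.233
G01 X207.136 Y99.851
M5
G00 X29.766 Y133.390
M3 S898
G01 X81.056 Y133.390 F986
G01 X81.056 Y91.719
G01 X29.766 Y91.719
G01 X29.766 Y133.390
M5
G00 X0.000 Y0.000

1 u = 1 mm; y_m = 234.180 − y.

[1] `<path>` cubic bezier, #ff8800→cut S898 F986: (60.334,91.101) → (44.466,80.505) → (29.048,77.296) → (17.214,79.527)

[2] `<path>` cubic bezier, #ff8800→cut S898 F986: (90.369,212.415) → (134.431,184.066) → (187.642,123.233) → (207.136,99.851)

[3] `<polygon>` rectangle, #ff8800→cut S898 F986: (29.766,133.390) → (81.056,133.390) → (81.056,91.719) → (29.766,91.719) → (29.766,133.390) (closed)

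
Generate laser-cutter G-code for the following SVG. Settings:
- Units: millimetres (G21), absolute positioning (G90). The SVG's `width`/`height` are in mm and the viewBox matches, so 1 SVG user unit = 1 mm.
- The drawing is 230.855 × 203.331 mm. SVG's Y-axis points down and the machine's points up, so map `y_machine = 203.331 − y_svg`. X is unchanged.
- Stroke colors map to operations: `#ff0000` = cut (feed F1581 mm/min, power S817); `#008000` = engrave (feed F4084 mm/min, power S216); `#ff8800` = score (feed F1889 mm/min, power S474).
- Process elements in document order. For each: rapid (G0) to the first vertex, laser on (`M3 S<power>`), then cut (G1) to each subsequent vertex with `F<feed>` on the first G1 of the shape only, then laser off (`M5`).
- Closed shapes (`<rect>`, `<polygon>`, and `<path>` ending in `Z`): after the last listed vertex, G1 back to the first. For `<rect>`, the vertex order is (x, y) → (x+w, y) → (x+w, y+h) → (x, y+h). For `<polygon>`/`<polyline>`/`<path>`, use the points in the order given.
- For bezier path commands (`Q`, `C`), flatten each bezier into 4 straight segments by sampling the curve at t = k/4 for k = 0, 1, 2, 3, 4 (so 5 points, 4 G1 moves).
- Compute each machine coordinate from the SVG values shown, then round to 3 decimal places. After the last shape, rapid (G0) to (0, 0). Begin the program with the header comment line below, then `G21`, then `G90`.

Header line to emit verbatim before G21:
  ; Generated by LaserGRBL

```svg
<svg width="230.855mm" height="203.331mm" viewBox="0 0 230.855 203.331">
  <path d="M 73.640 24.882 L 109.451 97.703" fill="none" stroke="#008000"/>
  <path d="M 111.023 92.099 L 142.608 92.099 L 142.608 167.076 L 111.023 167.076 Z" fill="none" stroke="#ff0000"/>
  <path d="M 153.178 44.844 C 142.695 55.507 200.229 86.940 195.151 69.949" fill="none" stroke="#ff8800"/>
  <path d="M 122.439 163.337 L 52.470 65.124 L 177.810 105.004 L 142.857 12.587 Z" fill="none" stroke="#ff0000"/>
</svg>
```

; Generated by LaserGRBL
G21
G90
G0 X73.640 Y178.449
M3 S216
G1 X109.451 Y105.628 F4084
M5
G0 X111.023 Y111.232
M3 S817
G1 X142.608 Y111.232 F1581
G1 X142.608 Y36.255
G1 X111.023 Y36.255
G1 X111.023 Y111.232
M5
G0 X153.178 Y158.487
M3 S474
G1 X156.028 Y147.677 F1889
G1 X172.138 Y135.564
G1 X189.261 Y128.637
G1 X195.151 Y133.382
M5
G0 X122.439 Y39.994
M3 S817
G1 X52.470 Y138.207 F1581
G1 X177.810 Y98.327
G1 X142.857 Y190.744
G1 X122.439 Y39.994
M5
G0 X0.000 Y0.000

viewBox `0 0 230.855 203.331` with mm width/height → 1 unit = 1 mm. Flip: y_m = 203.331 − y_svg.

**Shape 1** — `<path>` line segment, stroke `#008000` → engrave (S216, F4084). Machine vertices: (73.640,178.449) → (109.451,105.628). Open path.

**Shape 2** — `<path>` rectangle, stroke `#ff0000` → cut (S817, F1581). Machine vertices: (111.023,111.232) → (142.608,111.232) → (142.608,36.255) → (111.023,36.255) → (111.023,111.232). Closed: final G1 returns to the first vertex.

**Shape 3** — `<path>` cubic bezier, stroke `#ff8800` → score (S474, F1889). Control points (SVG): P0=(153.178,44.844), P1=(142.695,55.507), P2=(200.229,86.940), P3=(195.151,69.949); sampled at t=k/4. Machine vertices: (153.178,158.487) → (156.028,147.677) → (172.138,135.564) → (189.261,128.637) → (195.151,133.382). Open path.

**Shape 4** — `<path>` closed polygon, stroke `#ff0000` → cut (S817, F1581). Machine vertices: (122.439,39.994) → (52.470,138.207) → (177.810,98.327) → (142.857,190.744) → (122.439,39.994). Closed: final G1 returns to the first vertex.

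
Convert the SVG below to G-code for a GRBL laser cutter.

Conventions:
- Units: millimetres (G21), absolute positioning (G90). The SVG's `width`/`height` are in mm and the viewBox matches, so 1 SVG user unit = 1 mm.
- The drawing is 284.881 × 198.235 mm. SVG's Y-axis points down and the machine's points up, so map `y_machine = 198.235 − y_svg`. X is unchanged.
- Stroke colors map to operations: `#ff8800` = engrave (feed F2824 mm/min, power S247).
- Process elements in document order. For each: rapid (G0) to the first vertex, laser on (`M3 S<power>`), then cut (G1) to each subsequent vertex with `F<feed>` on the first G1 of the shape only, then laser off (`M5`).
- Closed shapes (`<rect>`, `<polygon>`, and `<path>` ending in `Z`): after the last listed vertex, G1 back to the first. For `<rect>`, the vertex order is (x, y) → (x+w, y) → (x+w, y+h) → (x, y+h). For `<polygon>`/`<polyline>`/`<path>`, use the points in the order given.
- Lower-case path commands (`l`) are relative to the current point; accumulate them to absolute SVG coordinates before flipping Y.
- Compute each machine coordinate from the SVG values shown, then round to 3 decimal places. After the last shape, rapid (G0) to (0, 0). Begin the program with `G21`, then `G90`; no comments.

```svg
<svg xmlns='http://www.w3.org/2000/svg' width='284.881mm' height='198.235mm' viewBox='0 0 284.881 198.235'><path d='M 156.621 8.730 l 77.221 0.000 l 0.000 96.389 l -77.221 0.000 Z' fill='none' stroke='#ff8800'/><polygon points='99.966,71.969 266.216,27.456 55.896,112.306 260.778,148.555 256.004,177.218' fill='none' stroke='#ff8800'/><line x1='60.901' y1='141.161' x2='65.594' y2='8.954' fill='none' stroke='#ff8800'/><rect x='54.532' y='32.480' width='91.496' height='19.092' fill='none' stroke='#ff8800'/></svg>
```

Since the viewBox matches the mm dimensions, user units are millimetres directly. The only transform is the Y-flip y_m = 198.235 − y_svg.

Shape 1 is a rectangle drawn with `<path>`. Its stroke #ff8800 means engrave at S247, F2824. After flipping Y the toolpath is (156.621,189.505) → (233.842,189.505) → (233.842,93.116) → (156.621,93.116) → (156.621,189.505), returning to the start.

Shape 2 is a closed polygon drawn with `<polygon>`. Its stroke #ff8800 means engrave at S247, F2824. After flipping Y the toolpath is (99.966,126.266) → (266.216,170.779) → (55.896,85.929) → (260.778,49.680) → (256.004,21.017) → (99.966,126.266), returning to the start.

Shape 3 is a line segment drawn with `<line>`. Its stroke #ff8800 means engrave at S247, F2824. After flipping Y the toolpath is (60.901,57.074) → (65.594,189.281).

Shape 4 is a rectangle drawn with `<rect>`. Its stroke #ff8800 means engrave at S247, F2824. After flipping Y the toolpath is (54.532,165.755) → (146.028,165.755) → (146.028,146.663) → (54.532,146.663) → (54.532,165.755), returning to the start.

G21
G90
G0 X156.621 Y189.505
M3 S247
G1 X233.842 Y189.505 F2824
G1 X233.842 Y93.116
G1 X156.621 Y93.116
G1 X156.621 Y189.505
M5
G0 X99.966 Y126.266
M3 S247
G1 X266.216 Y170.779 F2824
G1 X55.896 Y85.929
G1 X260.778 Y49.680
G1 X256.004 Y21.017
G1 X99.966 Y126.266
M5
G0 X60.901 Y57.074
M3 S247
G1 X65.594 Y189.281 F2824
M5
G0 X54.532 Y165.755
M3 S247
G1 X146.028 Y165.755 F2824
G1 X146.028 Y146.663
G1 X54.532 Y146.663
G1 X54.532 Y165.755
M5
G0 X0.000 Y0.000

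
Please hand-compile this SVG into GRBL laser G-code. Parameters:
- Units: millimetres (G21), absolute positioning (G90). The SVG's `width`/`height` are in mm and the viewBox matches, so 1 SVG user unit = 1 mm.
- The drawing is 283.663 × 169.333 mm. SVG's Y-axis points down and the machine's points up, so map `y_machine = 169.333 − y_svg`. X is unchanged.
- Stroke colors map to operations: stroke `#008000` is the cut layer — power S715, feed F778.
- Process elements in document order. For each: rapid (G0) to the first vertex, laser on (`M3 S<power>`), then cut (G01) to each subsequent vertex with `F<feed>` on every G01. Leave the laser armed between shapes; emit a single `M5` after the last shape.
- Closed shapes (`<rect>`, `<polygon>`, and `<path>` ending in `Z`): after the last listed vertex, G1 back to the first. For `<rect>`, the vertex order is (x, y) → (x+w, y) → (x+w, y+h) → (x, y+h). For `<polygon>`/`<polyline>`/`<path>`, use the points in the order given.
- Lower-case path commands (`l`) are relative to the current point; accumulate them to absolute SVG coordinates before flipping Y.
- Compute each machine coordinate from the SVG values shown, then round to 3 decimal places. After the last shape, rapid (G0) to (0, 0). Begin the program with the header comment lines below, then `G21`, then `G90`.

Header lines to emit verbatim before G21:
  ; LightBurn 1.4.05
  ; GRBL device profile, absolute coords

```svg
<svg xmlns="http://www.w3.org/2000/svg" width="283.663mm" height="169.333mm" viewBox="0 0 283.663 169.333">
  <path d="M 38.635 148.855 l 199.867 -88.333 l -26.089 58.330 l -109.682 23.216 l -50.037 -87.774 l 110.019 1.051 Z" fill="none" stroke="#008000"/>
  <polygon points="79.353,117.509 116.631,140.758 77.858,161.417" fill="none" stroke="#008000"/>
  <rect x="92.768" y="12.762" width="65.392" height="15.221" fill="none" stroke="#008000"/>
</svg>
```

viewBox `0 0 283.663 169.333` with mm width/height → 1 unit = 1 mm. Flip: y_m = 169.333 − y_svg.

**Shape 1** — `<path>` closed polygon, stroke `#008000` → cut (S715, F778). Machine vertices: (38.635,20.478) → (238.502,108.811) → (212.413,50.481) → (102.731,27.265) → (52.694,115.039) → (162.713,113.988) → (38.635,20.478). Closed: final G1 returns to the first vertex.

**Shape 2** — `<polygon>` regular polygon, stroke `#008000` → cut (S715, F778). Machine vertices: (79.353,51.824) → (116.631,28.575) → (77.858,7.916) → (79.353,51.824). Closed: final G1 returns to the first vertex.

**Shape 3** — `<rect>` rectangle, stroke `#008000` → cut (S715, F778). Machine vertices: (92.768,156.571) → (158.160,156.571) → (158.160,141.350) → (92.768,141.350) → (92.768,156.571). Closed: final G1 returns to the first vertex.

; LightBurn 1.4.05
; GRBL device profile, absolute coords
G21
G90
G0 X38.635 Y20.478
M3 S715
G01 X238.502 Y108.811 F778
G01 X212.413 Y50.481 F778
G01 X102.731 Y27.265 F778
G01 X52.694 Y115.039 F778
G01 X162.713 Y113.988 F778
G01 X38.635 Y20.478 F778
G0 X79.353 Y51.824
M3 S715
G01 X116.631 Y28.575 F778
G01 X77.858 Y7.916 F778
G01 X79.353 Y51.824 F778
G0 X92.768 Y156.571
M3 S715
G01 X158.160 Y156.571 F778
G01 X158.160 Y141.350 F778
G01 X92.768 Y141.350 F778
G01 X92.768 Y156.571 F778
M5
G0 X0.000 Y0.000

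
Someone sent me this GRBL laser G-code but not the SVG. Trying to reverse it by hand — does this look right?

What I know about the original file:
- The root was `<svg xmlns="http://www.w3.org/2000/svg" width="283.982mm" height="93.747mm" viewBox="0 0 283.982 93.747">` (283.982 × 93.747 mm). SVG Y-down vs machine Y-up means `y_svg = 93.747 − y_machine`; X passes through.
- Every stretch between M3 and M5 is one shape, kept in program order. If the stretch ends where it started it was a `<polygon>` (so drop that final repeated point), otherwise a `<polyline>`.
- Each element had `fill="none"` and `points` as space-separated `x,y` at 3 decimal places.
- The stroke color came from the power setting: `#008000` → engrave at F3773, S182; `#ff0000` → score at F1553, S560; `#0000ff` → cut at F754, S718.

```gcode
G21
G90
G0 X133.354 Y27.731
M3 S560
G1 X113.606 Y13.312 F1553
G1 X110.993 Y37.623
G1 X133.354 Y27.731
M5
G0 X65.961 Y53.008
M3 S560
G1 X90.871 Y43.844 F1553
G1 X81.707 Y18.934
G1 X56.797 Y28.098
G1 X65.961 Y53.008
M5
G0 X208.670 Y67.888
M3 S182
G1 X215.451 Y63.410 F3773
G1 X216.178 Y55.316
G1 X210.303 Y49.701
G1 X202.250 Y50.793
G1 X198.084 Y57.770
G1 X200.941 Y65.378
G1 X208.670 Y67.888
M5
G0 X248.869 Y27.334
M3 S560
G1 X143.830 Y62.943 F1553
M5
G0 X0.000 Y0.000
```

<svg xmlns="http://www.w3.org/2000/svg" width="283.982mm" height="93.747mm" viewBox="0 0 283.982 93.747">
  <polygon points="133.354,66.016 113.606,80.435 110.993,56.124" fill="none" stroke="#ff0000"/>
  <polygon points="65.961,40.739 90.871,49.903 81.707,74.813 56.797,65.649" fill="none" stroke="#ff0000"/>
  <polygon points="208.670,25.859 215.451,30.337 216.178,38.431 210.303,44.046 202.250,42.954 198.084,35.977 200.941,28.369" fill="none" stroke="#008000"/>
  <polyline points="248.869,66.413 143.830,30.804" fill="none" stroke="#ff0000"/>
</svg>

y_svg = 93.747 − y_m.

[1] S560→`#ff0000` (score); closed run; points: 133.354,66.016 113.606,80.435 110.993,56.124

[2] S560→`#ff0000` (score); closed run; points: 65.961,40.739 90.871,49.903 81.707,74.813 56.797,65.649

[3] S182→`#008000` (engrave); closed run; points: 208.670,25.859 215.451,30.337 216.178,38.431 210.303,44.046 202.250,42.954 198.084,35.977 200.941,28.369

[4] S560→`#ff0000` (score); open run; points: 248.869,66.413 143.830,30.804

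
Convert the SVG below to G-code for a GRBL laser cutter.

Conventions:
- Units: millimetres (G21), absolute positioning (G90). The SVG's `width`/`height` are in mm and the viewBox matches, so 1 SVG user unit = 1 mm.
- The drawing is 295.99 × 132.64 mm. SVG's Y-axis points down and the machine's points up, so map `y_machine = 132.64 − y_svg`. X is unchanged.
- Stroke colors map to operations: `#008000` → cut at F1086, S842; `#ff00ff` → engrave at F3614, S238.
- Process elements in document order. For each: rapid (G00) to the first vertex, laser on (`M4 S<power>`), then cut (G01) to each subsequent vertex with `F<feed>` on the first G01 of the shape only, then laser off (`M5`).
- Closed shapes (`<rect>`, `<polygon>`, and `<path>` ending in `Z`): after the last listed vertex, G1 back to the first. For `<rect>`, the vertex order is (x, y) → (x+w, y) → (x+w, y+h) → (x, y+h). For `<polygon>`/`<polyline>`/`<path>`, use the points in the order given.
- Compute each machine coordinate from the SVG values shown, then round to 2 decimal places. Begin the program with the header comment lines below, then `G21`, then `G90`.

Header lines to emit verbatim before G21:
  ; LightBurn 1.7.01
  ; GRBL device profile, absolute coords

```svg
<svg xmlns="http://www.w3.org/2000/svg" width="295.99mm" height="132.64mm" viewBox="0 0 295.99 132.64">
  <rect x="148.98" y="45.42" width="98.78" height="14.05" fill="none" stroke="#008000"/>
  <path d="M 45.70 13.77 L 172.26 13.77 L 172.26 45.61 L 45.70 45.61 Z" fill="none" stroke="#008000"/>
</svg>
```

1 u = 1 mm; y_m = 132.64 − y.

[1] `<rect>` rectangle, #008000→cut S842 F1086: (148.98,87.22) → (247.76,87.22) → (247.76,73.17) → (148.98,73.17) → (148.98,87.22) (closed)

[2] `<path>` rectangle, #008000→cut S842 F1086: (45.70,118.87) → (172.26,118.87) → (172.26,87.03) → (45.70,87.03) → (45.70,118.87) (closed)

; LightBurn 1.7.01
; GRBL device profile, absolute coords
G21
G90
G00 X148.98 Y87.22
M4 S842
G01 X247.76 Y87.22 F1086
G01 X247.76 Y73.17
G01 X148.98 Y73.17
G01 X148.98 Y87.22
M5
G00 X45.70 Y118.87
M4 S842
G01 X172.26 Y118.87 F1086
G01 X172.26 Y87.03
G01 X45.70 Y87.03
G01 X45.70 Y118.87
M5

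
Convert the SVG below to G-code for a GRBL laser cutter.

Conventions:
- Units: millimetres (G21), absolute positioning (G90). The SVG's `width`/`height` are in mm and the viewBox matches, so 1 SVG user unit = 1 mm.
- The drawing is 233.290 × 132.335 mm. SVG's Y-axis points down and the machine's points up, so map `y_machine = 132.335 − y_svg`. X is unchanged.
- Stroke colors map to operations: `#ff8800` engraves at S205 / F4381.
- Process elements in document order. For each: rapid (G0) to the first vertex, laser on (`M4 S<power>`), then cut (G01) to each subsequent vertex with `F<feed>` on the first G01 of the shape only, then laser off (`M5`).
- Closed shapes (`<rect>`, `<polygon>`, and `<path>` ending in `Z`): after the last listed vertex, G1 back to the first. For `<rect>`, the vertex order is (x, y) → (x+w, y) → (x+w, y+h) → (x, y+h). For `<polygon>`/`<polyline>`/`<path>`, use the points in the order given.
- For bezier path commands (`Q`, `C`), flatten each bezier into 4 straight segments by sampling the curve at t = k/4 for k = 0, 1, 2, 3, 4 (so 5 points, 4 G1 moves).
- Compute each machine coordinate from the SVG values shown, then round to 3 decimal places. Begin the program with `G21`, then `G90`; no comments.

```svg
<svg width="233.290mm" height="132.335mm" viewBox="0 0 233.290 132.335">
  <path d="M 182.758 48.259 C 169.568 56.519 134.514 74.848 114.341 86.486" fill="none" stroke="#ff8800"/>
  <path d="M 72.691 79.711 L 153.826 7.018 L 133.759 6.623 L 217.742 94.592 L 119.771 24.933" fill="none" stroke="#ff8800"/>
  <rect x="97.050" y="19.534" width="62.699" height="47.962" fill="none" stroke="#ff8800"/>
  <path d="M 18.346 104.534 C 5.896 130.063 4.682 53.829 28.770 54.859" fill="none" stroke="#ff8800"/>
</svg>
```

G21
G90
G0 X182.758 Y84.076
M4 S205
G01 X169.340 Y76.255 F4381
G01 X151.168 Y66.229
G01 X131.687 Y55.570
G01 X114.341 Y45.849
M5
G0 X72.691 Y52.624
M4 S205
G01 X153.826 Y125.317 F4381
G01 X133.759 Y125.712
G01 X217.742 Y37.743
G01 X119.771 Y107.402
M5
G0 X97.050 Y112.801
M4 S205
G01 X159.749 Y112.801 F4381
G01 X159.749 Y64.839
G01 X97.050 Y64.839
G01 X97.050 Y112.801
M5
G0 X18.346 Y27.801
M4 S205
G01 X11.335 Y24.938 F4381
G01 X9.856 Y43.451
G01 X15.228 Y66.559
G01 X28.770 Y77.476
M5

viewBox `0 0 233.290 132.335` with mm width/height → 1 unit = 1 mm. Flip: y_m = 132.335 − y_svg.

**Shape 1** — `<path>` cubic bezier, stroke `#ff8800` → engrave (S205, F4381). Control points (SVG): P0=(182.758,48.259), P1=(169.568,56.519), P2=(134.514,74.848), P3=(114.341,86.486); sampled at t=k/4. Machine vertices: (182.758,84.076) → (169.340,76.255) → (151.168,66.229) → (131.687,55.570) → (114.341,45.849). Open path.

**Shape 2** — `<path>` open polyline, stroke `#ff8800` → engrave (S205, F4381). Machine vertices: (72.691,52.624) → (153.826,125.317) → (133.759,125.712) → (217.742,37.743) → (119.771,107.402). Open path.

**Shape 3** — `<rect>` rectangle, stroke `#ff8800` → engrave (S205, F4381). Machine vertices: (97.050,112.801) → (159.749,112.801) → (159.749,64.839) → (97.050,64.839) → (97.050,112.801). Closed: final G1 returns to the first vertex.

**Shape 4** — `<path>` cubic bezier, stroke `#ff8800` → engrave (S205, F4381). Control points (SVG): P0=(18.346,104.534), P1=(5.896,130.063), P2=(4.682,53.829), P3=(28.770,54.859); sampled at t=k/4. Machine vertices: (18.346,27.801) → (11.335,24.938) → (9.856,43.451) → (15.228,66.559) → (28.770,77.476). Open path.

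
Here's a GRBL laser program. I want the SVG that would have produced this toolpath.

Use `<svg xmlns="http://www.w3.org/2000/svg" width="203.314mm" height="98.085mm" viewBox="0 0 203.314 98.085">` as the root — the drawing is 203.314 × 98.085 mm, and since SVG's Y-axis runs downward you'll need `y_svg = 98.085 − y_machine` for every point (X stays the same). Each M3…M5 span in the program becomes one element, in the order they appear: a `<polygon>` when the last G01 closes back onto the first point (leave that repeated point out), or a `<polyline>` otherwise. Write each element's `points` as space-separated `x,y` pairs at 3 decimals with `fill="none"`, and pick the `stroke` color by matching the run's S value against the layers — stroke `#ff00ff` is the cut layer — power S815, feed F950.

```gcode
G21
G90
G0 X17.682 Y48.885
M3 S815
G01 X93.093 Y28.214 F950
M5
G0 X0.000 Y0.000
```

Each laser-on run becomes one SVG element. Flip Y back into SVG space with y_svg = 98.085 − y_machine. Every run uses S815, so all elements get stroke `#ff00ff` (cut).

Run 1: The run is open, so emit a `<polyline>` with points (Y-flipped): 17.682,49.200 93.093,69.871.

<svg xmlns="http://www.w3.org/2000/svg" width="203.314mm" height="98.085mm" viewBox="0 0 203.314 98.085">
  <polyline points="17.682,49.200 93.093,69.871" fill="none" stroke="#ff00ff"/>
</svg>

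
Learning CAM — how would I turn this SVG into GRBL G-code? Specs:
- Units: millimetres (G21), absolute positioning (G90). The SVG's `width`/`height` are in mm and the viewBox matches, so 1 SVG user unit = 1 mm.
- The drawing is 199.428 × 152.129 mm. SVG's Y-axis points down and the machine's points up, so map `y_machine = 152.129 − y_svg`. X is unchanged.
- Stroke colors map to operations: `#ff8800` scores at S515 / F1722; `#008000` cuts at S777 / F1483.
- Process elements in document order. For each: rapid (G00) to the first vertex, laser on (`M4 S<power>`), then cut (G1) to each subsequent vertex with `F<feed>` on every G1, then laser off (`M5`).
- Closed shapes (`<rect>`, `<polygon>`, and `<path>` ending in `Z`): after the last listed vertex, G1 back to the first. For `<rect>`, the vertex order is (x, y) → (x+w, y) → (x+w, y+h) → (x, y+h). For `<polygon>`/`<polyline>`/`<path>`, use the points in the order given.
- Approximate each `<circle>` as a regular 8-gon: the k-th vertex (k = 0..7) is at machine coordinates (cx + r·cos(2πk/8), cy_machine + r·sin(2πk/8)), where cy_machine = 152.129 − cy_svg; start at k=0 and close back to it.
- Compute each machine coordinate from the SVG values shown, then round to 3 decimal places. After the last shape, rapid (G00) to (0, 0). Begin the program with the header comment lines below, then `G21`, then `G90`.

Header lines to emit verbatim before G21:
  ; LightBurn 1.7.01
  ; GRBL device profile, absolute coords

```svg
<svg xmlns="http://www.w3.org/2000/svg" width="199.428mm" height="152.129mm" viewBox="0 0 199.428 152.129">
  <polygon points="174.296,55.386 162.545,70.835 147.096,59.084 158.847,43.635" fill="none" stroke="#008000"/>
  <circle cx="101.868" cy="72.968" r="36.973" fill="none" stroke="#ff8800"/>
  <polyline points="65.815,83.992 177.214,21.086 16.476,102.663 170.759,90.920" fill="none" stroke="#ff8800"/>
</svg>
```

Since the viewBox matches the mm dimensions, user units are millimetres directly. The only transform is the Y-flip y_m = 152.129 − y_svg.

Shape 1 is a regular polygon drawn with `<polygon>`. Its stroke #008000 means cut at S777, F1483. After flipping Y the toolpath is (174.296,96.743) → (162.545,81.294) → (147.096,93.045) → (158.847,108.494) → (174.296,96.743), returning to the start.

Shape 2 is a circle drawn with `<circle>`. Its stroke #ff8800 means score at S515, F1722. After flipping Y the toolpath is (138.841,79.161) → (128.012,105.305) → (101.868,116.134) → (75.724,105.305) → (64.895,79.161) → (75.724,53.017) → (101.868,42.188) → (128.012,53.017) → (138.841,79.161), returning to the start.

Shape 3 is a open polyline drawn with `<polyline>`. Its stroke #ff8800 means score at S515, F1722. After flipping Y the toolpath is (65.815,68.137) → (177.214,131.043) → (16.476,49.466) → (170.759,61.209).

; LightBurn 1.7.01
; GRBL device profile, absolute coords
G21
G90
G00 X174.296 Y96.743
M4 S777
G1 X162.545 Y81.294 F1483
G1 X147.096 Y93.045 F1483
G1 X158.847 Y108.494 F1483
G1 X174.296 Y96.743 F1483
M5
G00 X138.841 Y79.161
M4 S515
G1 X128.012 Y105.305 F1722
G1 X101.868 Y116.134 F1722
G1 X75.724 Y105.305 F1722
G1 X64.895 Y79.161 F1722
G1 X75.724 Y53.017 F1722
G1 X101.868 Y42.188 F1722
G1 X128.012 Y53.017 F1722
G1 X138.841 Y79.161 F1722
M5
G00 X65.815 Y68.137
M4 S515
G1 X177.214 Y131.043 F1722
G1 X16.476 Y49.466 F1722
G1 X170.759 Y61.209 F1722
M5
G00 X0.000 Y0.000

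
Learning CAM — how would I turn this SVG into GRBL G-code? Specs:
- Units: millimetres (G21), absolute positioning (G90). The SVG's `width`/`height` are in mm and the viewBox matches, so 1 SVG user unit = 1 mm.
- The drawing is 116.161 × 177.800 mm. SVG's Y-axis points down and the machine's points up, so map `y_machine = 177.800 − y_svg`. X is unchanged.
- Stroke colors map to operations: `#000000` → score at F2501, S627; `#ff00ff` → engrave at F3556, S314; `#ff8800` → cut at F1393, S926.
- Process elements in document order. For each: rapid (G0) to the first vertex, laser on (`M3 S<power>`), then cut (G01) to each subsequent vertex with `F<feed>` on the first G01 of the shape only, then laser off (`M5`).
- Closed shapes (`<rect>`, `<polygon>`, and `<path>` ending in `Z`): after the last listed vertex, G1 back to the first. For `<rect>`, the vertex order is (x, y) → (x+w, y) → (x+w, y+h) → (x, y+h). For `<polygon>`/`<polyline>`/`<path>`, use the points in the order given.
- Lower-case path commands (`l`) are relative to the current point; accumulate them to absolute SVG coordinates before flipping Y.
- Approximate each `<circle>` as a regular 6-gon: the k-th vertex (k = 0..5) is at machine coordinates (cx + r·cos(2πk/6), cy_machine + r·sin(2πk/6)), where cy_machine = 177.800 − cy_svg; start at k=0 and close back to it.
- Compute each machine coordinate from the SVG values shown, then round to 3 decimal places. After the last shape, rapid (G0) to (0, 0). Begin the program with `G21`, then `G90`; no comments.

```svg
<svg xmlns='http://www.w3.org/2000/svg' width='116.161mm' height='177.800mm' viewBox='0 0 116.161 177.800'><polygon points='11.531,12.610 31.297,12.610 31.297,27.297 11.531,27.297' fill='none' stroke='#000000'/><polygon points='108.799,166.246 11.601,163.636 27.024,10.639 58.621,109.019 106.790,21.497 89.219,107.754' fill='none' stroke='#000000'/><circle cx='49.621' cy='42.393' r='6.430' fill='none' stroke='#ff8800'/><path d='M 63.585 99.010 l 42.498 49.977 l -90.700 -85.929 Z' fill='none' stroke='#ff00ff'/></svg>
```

G21
G90
G0 X11.531 Y165.190
M3 S627
G01 X31.297 Y165.190 F2501
G01 X31.297 Y150.503
G01 X11.531 Y150.503
G01 X11.531 Y165.190
M5
G0 X108.799 Y11.554
M3 S627
G01 X11.601 Y14.164 F2501
G01 X27.024 Y167.161
G01 X58.621 Y68.781
G01 X106.790 Y156.303
G01 X89.219 Y70.046
G01 X108.799 Y11.554
M5
G0 X56.051 Y135.407
M3 S926
G01 X52.836 Y140.976 F1393
G01 X46.406 Y140.976
G01 X43.191 Y135.407
G01 X46.406 Y129.838
G01 X52.836 Y129.838
G01 X56.051 Y135.407
M5
G0 X63.585 Y78.790
M3 S314
G01 X106.083 Y28.813 F3556
G01 X15.383 Y114.742
G01 X63.585 Y78.790
M5
G0 X0.000 Y0.000

Since the viewBox matches the mm dimensions, user units are millimetres directly. The only transform is the Y-flip y_m = 177.800 − y_svg.

Shape 1 is a rectangle drawn with `<polygon>`. Its stroke #000000 means score at S627, F2501. After flipping Y the toolpath is (11.531,165.190) → (31.297,165.190) → (31.297,150.503) → (11.531,150.503) → (11.531,165.190), returning to the start.

Shape 2 is a closed polygon drawn with `<polygon>`. Its stroke #000000 means score at S627, F2501. After flipping Y the toolpath is (108.799,11.554) → (11.601,14.164) → (27.024,167.161) → (58.621,68.781) → (106.790,156.303) → (89.219,70.046) → (108.799,11.554), returning to the start.

Shape 3 is a circle drawn with `<circle>`. Its stroke #ff8800 means cut at S926, F1393. After flipping Y the toolpath is (56.051,135.407) → (52.836,140.976) → (46.406,140.976) → (43.191,135.407) → (46.406,129.838) → (52.836,129.838) → (56.051,135.407), returning to the start.

Shape 4 is a closed polygon drawn with `<path>`. Its stroke #ff00ff means engrave at S314, F3556. After flipping Y the toolpath is (63.585,78.790) → (106.083,28.813) → (15.383,114.742) → (63.585,78.790), returning to the start.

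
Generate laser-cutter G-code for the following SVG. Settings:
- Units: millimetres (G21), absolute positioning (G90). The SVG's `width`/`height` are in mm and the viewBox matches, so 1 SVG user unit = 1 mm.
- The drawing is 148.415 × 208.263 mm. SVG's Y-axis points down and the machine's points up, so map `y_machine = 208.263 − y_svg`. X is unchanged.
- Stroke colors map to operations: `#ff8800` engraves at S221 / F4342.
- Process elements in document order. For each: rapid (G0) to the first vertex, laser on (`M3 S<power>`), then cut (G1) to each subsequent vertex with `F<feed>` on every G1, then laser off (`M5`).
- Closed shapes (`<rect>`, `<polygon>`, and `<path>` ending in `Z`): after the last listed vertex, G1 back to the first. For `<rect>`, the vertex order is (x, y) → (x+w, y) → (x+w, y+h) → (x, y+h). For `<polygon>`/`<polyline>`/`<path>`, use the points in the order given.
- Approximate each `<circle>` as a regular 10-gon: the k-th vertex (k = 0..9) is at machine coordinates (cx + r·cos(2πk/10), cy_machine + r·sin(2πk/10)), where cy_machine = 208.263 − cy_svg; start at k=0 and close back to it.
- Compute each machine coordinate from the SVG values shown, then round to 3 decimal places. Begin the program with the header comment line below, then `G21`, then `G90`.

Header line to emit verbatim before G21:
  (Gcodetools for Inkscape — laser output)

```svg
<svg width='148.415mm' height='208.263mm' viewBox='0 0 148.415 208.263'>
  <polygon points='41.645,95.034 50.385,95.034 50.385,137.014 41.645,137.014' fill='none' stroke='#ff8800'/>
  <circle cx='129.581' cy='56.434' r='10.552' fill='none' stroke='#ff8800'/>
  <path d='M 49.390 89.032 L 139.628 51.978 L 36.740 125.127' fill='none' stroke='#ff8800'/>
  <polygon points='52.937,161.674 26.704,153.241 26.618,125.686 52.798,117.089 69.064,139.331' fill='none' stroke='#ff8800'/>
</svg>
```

Since the viewBox matches the mm dimensions, user units are millimetres directly. The only transform is the Y-flip y_m = 208.263 − y_svg.

Shape 1 is a rectangle drawn with `<polygon>`. Its stroke #ff8800 means engrave at S221, F4342. After flipping Y the toolpath is (41.645,113.229) → (50.385,113.229) → (50.385,71.249) → (41.645,71.249) → (41.645,113.229), returning to the start.

Shape 2 is a circle drawn with `<circle>`. Its stroke #ff8800 means engrave at S221, F4342. After flipping Y the toolpath is (140.133,151.829) → (138.118,158.031) → (132.842,161.865) → (126.320,161.865) → (121.044,158.031) → (119.029,151.829) → (121.044,145.627) → (126.320,141.793) → (132.842,141.793) → (138.118,145.627) → (140.133,151.829), returning to the start.

Shape 3 is a open polyline drawn with `<path>`. Its stroke #ff8800 means engrave at S221, F4342. After flipping Y the toolpath is (49.390,119.231) → (139.628,156.285) → (36.740,83.136).

Shape 4 is a regular polygon drawn with `<polygon>`. Its stroke #ff8800 means engrave at S221, F4342. After flipping Y the toolpath is (52.937,46.589) → (26.704,55.022) → (26.618,82.577) → (52.798,91.174) → (69.064,68.932) → (52.937,46.589), returning to the start.

(Gcodetools for Inkscape — laser output)
G21
G90
G0 X41.645 Y113.229
M3 S221
G1 X50.385 Y113.229 F4342
G1 X50.385 Y71.249 F4342
G1 X41.645 Y71.249 F4342
G1 X41.645 Y113.229 F4342
M5
G0 X140.133 Y151.829
M3 S221
G1 X138.118 Y158.031 F4342
G1 X132.842 Y161.865 F4342
G1 X126.320 Y161.865 F4342
G1 X121.044 Y158.031 F4342
G1 X119.029 Y151.829 F4342
G1 X121.044 Y145.627 F4342
G1 X126.320 Y141.793 F4342
G1 X132.842 Y141.793 F4342
G1 X138.118 Y145.627 F4342
G1 X140.133 Y151.829 F4342
M5
G0 X49.390 Y119.231
M3 S221
G1 X139.628 Y156.285 F4342
G1 X36.740 Y83.136 F4342
M5
G0 X52.937 Y46.589
M3 S221
G1 X26.704 Y55.022 F4342
G1 X26.618 Y82.577 F4342
G1 X52.798 Y91.174 F4342
G1 X69.064 Y68.932 F4342
G1 X52.937 Y46.589 F4342
M5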